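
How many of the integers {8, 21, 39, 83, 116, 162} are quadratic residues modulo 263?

(8/263) = +1 → QR.
(21/263) = -1 → non-residue.
(39/263) = +1 → QR.
(83/263) = +1 → QR.
(116/263) = -1 → non-residue.
(162/263) = +1 → QR.
Total quadratic residues among the 6: 4.

4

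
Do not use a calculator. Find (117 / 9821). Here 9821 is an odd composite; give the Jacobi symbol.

-1

Reciprocity: 117 ≡ 1 and 9821 ≡ 1 (mod 4), so (117/9821) = +(9821/117).
Reduce top mod 117: now compute (110/117).
Pull out 2: since 117 ≡ 5 (mod 8), (2/117) = -1.
Reciprocity: 55 ≡ 3 and 117 ≡ 1 (mod 4), so (55/117) = +(117/55).
Reduce top mod 55: now compute (7/55).
Reciprocity: 7 ≡ 3 and 55 ≡ 3 (mod 4), so (7/55) = −(55/7).
Reduce top mod 7: now compute (6/7).
Pull out 2: since 7 ≡ 7 (mod 8), (2/7) = +1.
Reciprocity: 3 ≡ 3 and 7 ≡ 3 (mod 4), so (3/7) = −(7/3).
Reduce top mod 3: now compute (1/3).
Reached (1/3) = 1. Collecting the sign flips along the way, the symbol is -1.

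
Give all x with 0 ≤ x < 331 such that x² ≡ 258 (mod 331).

Since 331 ≡ 3 (mod 4), a square root of 258 is 258^((331+1)/4) = 258^83 mod 331.
Repeated squaring: 258^2≡33, 258^4≡96, 258^8≡279, 258^16≡56, 258^32≡157, 258^64≡155 (mod 331).
258^83 = 258^(64+16+2+1) ≡ 143 (mod 331).
Check: 143² = 20449 ≡ 258 (mod 331). The two roots are 143 and 188.

143, 188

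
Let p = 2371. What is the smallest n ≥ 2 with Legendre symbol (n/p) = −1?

(2/2371) = −1, so 2 is the smallest positive non-residue mod 2371.

2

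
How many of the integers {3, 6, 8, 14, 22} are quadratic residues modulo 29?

2

(3/29) = -1 → non-residue.
(6/29) = +1 → QR.
(8/29) = -1 → non-residue.
(14/29) = -1 → non-residue.
(22/29) = +1 → QR.
Total quadratic residues among the 5: 2.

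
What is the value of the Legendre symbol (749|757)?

-1

Euler's criterion: (749/757) ≡ 749^378 (mod 757).
749^2 ≡ 64 (mod 757)
749^4 ≡ 311 (mod 757)
749^8 ≡ 582 (mod 757)
749^16 ≡ 345 (mod 757)
749^32 ≡ 176 (mod 757)
749^64 ≡ 696 (mod 757)
749^128 ≡ 693 (mod 757)
749^256 ≡ 311 (mod 757)
749^378 = 749^(256+64+32+16+8+2) ≡ 756 (mod 757).
Result is 756 ≡ −1, so (749/757) = −1.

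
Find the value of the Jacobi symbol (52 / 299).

Pull out 2^2: since 299 ≡ 3 (mod 8), (2/299) = -1, so (2/299)^2 = +1.
Reciprocity: 13 ≡ 1 and 299 ≡ 3 (mod 4), so (13/299) = +(299/13).
Reduce top mod 13: now compute (0/13).
Top reduces to 0: gcd > 1, so the symbol is 0.

0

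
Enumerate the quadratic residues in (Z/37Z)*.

1 3 4 7 9 10 11 12 16 21 25 26 27 28 30 33 34 36

Square k = 1,…,18 (k and 37−k give the same square):
1²=1, 2²=4, 3²=9, 4²=16, 5²=25, 6²=36, 7²≡12, 8²≡27, 9²≡7, 10²≡26, 11²≡10, 12²≡33, 13²≡21, 14²≡11, 15²≡3, 16²≡34, 17²≡30, 18²≡28 (mod 37).
So the quadratic residues mod 37 are {1, 3, 4, 7, 9, 10, 11, 12, 16, 21, 25, 26, 27, 28, 30, 33, 34, 36}.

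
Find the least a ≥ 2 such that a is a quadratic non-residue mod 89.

(2/89) = +1, so 2 is a residue.
(3/89) = −1, so 3 is the smallest positive non-residue mod 89.

3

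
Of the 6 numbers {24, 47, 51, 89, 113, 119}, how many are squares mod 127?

2

(24/127) = -1 → non-residue.
(47/127) = +1 → QR.
(51/127) = -1 → non-residue.
(89/127) = -1 → non-residue.
(113/127) = +1 → QR.
(119/127) = -1 → non-residue.
Total quadratic residues among the 6: 2.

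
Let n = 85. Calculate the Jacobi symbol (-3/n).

First reduce: -3 ≡ 82 (mod 85).
Pull out 2: since 85 ≡ 5 (mod 8), (2/85) = -1.
Reciprocity: 41 ≡ 1 and 85 ≡ 1 (mod 4), so (41/85) = +(85/41).
Reduce top mod 41: now compute (3/41).
Reciprocity: 3 ≡ 3 and 41 ≡ 1 (mod 4), so (3/41) = +(41/3).
Reduce top mod 3: now compute (2/3).
Pull out 2: since 3 ≡ 3 (mod 8), (2/3) = -1.
Reached (1/3) = 1. Collecting the sign flips along the way, the symbol is +1.

1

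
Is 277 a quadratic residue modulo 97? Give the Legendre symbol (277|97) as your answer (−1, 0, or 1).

First reduce: 277 ≡ 83 (mod 97).
Reciprocity: 83 ≡ 3 and 97 ≡ 1 (mod 4), so (83/97) = +(97/83).
Reduce top mod 83: now compute (14/83).
Pull out 2: since 83 ≡ 3 (mod 8), (2/83) = -1.
Reciprocity: 7 ≡ 3 and 83 ≡ 3 (mod 4), so (7/83) = −(83/7).
Reduce top mod 7: now compute (6/7).
Pull out 2: since 7 ≡ 7 (mod 8), (2/7) = +1.
Reciprocity: 3 ≡ 3 and 7 ≡ 3 (mod 4), so (3/7) = −(7/3).
Reduce top mod 3: now compute (1/3).
Reached (1/3) = 1. Collecting the sign flips along the way, the symbol is -1.

-1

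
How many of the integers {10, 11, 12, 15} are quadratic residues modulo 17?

1

(10/17) = -1 → non-residue.
(11/17) = -1 → non-residue.
(12/17) = -1 → non-residue.
(15/17) = +1 → QR.
Total quadratic residues among the 4: 1.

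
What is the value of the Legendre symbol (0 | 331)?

Top reduces to 0: gcd > 1, so the symbol is 0.

0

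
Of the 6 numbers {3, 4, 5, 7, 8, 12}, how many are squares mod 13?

3

(3/13) = +1 → QR.
(4/13) = +1 → QR.
(5/13) = -1 → non-residue.
(7/13) = -1 → non-residue.
(8/13) = -1 → non-residue.
(12/13) = +1 → QR.
Total quadratic residues among the 6: 3.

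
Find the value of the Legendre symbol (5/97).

Reciprocity: 5 ≡ 1 and 97 ≡ 1 (mod 4), so (5/97) = +(97/5).
Reduce top mod 5: now compute (2/5).
Pull out 2: since 5 ≡ 5 (mod 8), (2/5) = -1.
Reached (1/5) = 1. Collecting the sign flips along the way, the symbol is -1.

-1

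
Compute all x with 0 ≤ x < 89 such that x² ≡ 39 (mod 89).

22, 67

89 ≡ 1 (mod 4), so we find a root by search.
Trying successive values, 22² = 484 ≡ 39 (mod 89). The other root is 89 − 22 = 67.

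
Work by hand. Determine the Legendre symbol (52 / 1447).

1

Pull out 2^2: since 1447 ≡ 7 (mod 8), (2/1447) = +1, so (2/1447)^2 = +1.
Reciprocity: 13 ≡ 1 and 1447 ≡ 3 (mod 4), so (13/1447) = +(1447/13).
Reduce top mod 13: now compute (4/13).
Pull out 2^2: since 13 ≡ 5 (mod 8), (2/13) = -1, so (2/13)^2 = +1.
Reached (1/13) = 1. Collecting the sign flips along the way, the symbol is +1.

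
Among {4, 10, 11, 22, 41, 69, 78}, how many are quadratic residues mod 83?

6

(4/83) = +1 → QR.
(10/83) = +1 → QR.
(11/83) = +1 → QR.
(22/83) = -1 → non-residue.
(41/83) = +1 → QR.
(69/83) = +1 → QR.
(78/83) = +1 → QR.
Total quadratic residues among the 7: 6.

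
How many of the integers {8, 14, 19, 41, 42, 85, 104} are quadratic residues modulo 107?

5

(8/107) = -1 → non-residue.
(14/107) = +1 → QR.
(19/107) = +1 → QR.
(41/107) = +1 → QR.
(42/107) = +1 → QR.
(85/107) = +1 → QR.
(104/107) = -1 → non-residue.
Total quadratic residues among the 7: 5.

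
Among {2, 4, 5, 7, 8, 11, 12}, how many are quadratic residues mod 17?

(2/17) = +1 → QR.
(4/17) = +1 → QR.
(5/17) = -1 → non-residue.
(7/17) = -1 → non-residue.
(8/17) = +1 → QR.
(11/17) = -1 → non-residue.
(12/17) = -1 → non-residue.
Total quadratic residues among the 7: 3.

3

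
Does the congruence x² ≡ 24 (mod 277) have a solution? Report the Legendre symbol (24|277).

Pull out 2^3: since 277 ≡ 5 (mod 8), (2/277) = -1, so (2/277)^3 = -1.
Reciprocity: 3 ≡ 3 and 277 ≡ 1 (mod 4), so (3/277) = +(277/3).
Reduce top mod 3: now compute (1/3).
Reached (1/3) = 1. Collecting the sign flips along the way, the symbol is -1.

-1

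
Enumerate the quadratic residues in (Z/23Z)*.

Square k = 1,…,11 (k and 23−k give the same square):
1²=1, 2²=4, 3²=9, 4²=16, 5²≡2, 6²≡13, 7²≡3, 8²≡18, 9²≡12, 10²≡8, 11²≡6 (mod 23).
So the quadratic residues mod 23 are {1, 2, 3, 4, 6, 8, 9, 12, 13, 16, 18}.

1,2,3,4,6,8,9,12,13,16,18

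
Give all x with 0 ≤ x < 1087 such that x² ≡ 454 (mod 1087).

Since 1087 ≡ 3 (mod 4), a square root of 454 is 454^((1087+1)/4) = 454^272 mod 1087.
Repeated squaring: 454^2≡673, 454^4≡737, 454^8≡756, 454^16≡861, 454^32≡1074, 454^64≡169, 454^128≡299, 454^256≡267 (mod 1087).
454^272 = 454^(256+16) ≡ 530 (mod 1087).
Check: 530² = 280900 ≡ 454 (mod 1087). The two roots are 530 and 557.

530, 557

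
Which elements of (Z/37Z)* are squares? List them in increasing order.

1 3 4 7 9 10 11 12 16 21 25 26 27 28 30 33 34 36

Square k = 1,…,18 (k and 37−k give the same square):
1²=1, 2²=4, 3²=9, 4²=16, 5²=25, 6²=36, 7²≡12, 8²≡27, 9²≡7, 10²≡26, 11²≡10, 12²≡33, 13²≡21, 14²≡11, 15²≡3, 16²≡34, 17²≡30, 18²≡28 (mod 37).
So the quadratic residues mod 37 are {1, 3, 4, 7, 9, 10, 11, 12, 16, 21, 25, 26, 27, 28, 30, 33, 34, 36}.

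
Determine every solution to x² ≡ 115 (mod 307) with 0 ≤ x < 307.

Since 307 ≡ 3 (mod 4), a square root of 115 is 115^((307+1)/4) = 115^77 mod 307.
Repeated squaring: 115^2≡24, 115^4≡269, 115^8≡216, 115^16≡299, 115^32≡64, 115^64≡105 (mod 307).
115^77 = 115^(64+8+4+1) ≡ 280 (mod 307).
Check: 280² = 78400 ≡ 115 (mod 307). The two roots are 27 and 280.

27, 280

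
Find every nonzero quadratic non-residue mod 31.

Square k = 1,…,15 (k and 31−k give the same square):
1²=1, 2²=4, 3²=9, 4²=16, 5²=25, 6²≡5, 7²≡18, 8²≡2, 9²≡19, 10²≡7, 11²≡28, 12²≡20, 13²≡14, 14²≡10, 15²≡8 (mod 31).
The residues are {1, 2, 4, 5, 7, 8, 9, 10, 14, 16, 18, 19, 20, 25, 28}; the non-residues are the remaining 15 nonzero classes.

3, 6, 11, 12, 13, 15, 17, 21, 22, 23, 24, 26, 27, 29, 30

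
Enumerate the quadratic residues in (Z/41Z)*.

Square k = 1,…,20 (k and 41−k give the same square):
1²=1, 2²=4, 3²=9, 4²=16, 5²=25, 6²=36, 7²≡8, 8²≡23, 9²≡40, 10²≡18, 11²≡39, 12²≡21, 13²≡5, 14²≡32, 15²≡20, 16²≡10, 17²≡2, 18²≡37, 19²≡33, 20²≡31 (mod 41).
So the quadratic residues mod 41 are {1, 2, 4, 5, 8, 9, 10, 16, 18, 20, 21, 23, 25, 31, 32, 33, 36, 37, 39, 40}.

1, 2, 4, 5, 8, 9, 10, 16, 18, 20, 21, 23, 25, 31, 32, 33, 36, 37, 39, 40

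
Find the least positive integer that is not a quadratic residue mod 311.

11

(2/311) = +1, so 2 is a residue.
(3/311) = +1, so 3 is a residue.
(4/311) = +1, so 4 is a residue.
(5/311) = +1, so 5 is a residue.
(6/311) = +1, so 6 is a residue.
(7/311) = +1, so 7 is a residue.
(8/311) = +1, so 8 is a residue.
(9/311) = +1, so 9 is a residue.
(10/311) = +1, so 10 is a residue.
(11/311) = −1, so 11 is the smallest positive non-residue mod 311.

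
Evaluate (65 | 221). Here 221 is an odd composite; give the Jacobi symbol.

0

Reciprocity: 65 ≡ 1 and 221 ≡ 1 (mod 4), so (65/221) = +(221/65).
Reduce top mod 65: now compute (26/65).
Pull out 2: since 65 ≡ 1 (mod 8), (2/65) = +1.
Reciprocity: 13 ≡ 1 and 65 ≡ 1 (mod 4), so (13/65) = +(65/13).
Reduce top mod 13: now compute (0/13).
Top reduces to 0: gcd > 1, so the symbol is 0.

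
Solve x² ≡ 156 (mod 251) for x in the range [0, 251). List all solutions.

77, 174

Since 251 ≡ 3 (mod 4), a square root of 156 is 156^((251+1)/4) = 156^63 mod 251.
Repeated squaring: 156^2≡240, 156^4≡121, 156^8≡83, 156^16≡112, 156^32≡245 (mod 251).
156^63 = 156^(32+16+8+4+2+1) ≡ 174 (mod 251).
Check: 174² = 30276 ≡ 156 (mod 251). The two roots are 77 and 174.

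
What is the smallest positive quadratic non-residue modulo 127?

3

(2/127) = +1, so 2 is a residue.
(3/127) = −1, so 3 is the smallest positive non-residue mod 127.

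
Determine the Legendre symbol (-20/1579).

-1

First reduce: -20 ≡ 1559 (mod 1579).
Reciprocity: 1559 ≡ 3 and 1579 ≡ 3 (mod 4), so (1559/1579) = −(1579/1559).
Reduce top mod 1559: now compute (20/1559).
Pull out 2^2: since 1559 ≡ 7 (mod 8), (2/1559) = +1, so (2/1559)^2 = +1.
Reciprocity: 5 ≡ 1 and 1559 ≡ 3 (mod 4), so (5/1559) = +(1559/5).
Reduce top mod 5: now compute (4/5).
Pull out 2^2: since 5 ≡ 5 (mod 8), (2/5) = -1, so (2/5)^2 = +1.
Reached (1/5) = 1. Collecting the sign flips along the way, the symbol is -1.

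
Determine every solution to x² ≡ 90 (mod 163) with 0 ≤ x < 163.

47, 116

Since 163 ≡ 3 (mod 4), a square root of 90 is 90^((163+1)/4) = 90^41 mod 163.
Repeated squaring: 90^2≡113, 90^4≡55, 90^8≡91, 90^16≡131, 90^32≡46 (mod 163).
90^41 = 90^(32+8+1) ≡ 47 (mod 163).
Check: 47² = 2209 ≡ 90 (mod 163). The two roots are 47 and 116.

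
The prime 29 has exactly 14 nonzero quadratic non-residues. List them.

Square k = 1,…,14 (k and 29−k give the same square):
1²=1, 2²=4, 3²=9, 4²=16, 5²=25, 6²≡7, 7²≡20, 8²≡6, 9²≡23, 10²≡13, 11²≡5, 12²≡28, 13²≡24, 14²≡22 (mod 29).
The residues are {1, 4, 5, 6, 7, 9, 13, 16, 20, 22, 23, 24, 25, 28}; the non-residues are the remaining 14 nonzero classes.

2, 3, 8, 10, 11, 12, 14, 15, 17, 18, 19, 21, 26, 27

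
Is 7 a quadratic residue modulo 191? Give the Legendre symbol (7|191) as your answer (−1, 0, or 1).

Reciprocity: 7 ≡ 3 and 191 ≡ 3 (mod 4), so (7/191) = −(191/7).
Reduce top mod 7: now compute (2/7).
Pull out 2: since 7 ≡ 7 (mod 8), (2/7) = +1.
Reached (1/7) = 1. Collecting the sign flips along the way, the symbol is -1.

-1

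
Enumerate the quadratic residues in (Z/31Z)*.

Square k = 1,…,15 (k and 31−k give the same square):
1²=1, 2²=4, 3²=9, 4²=16, 5²=25, 6²≡5, 7²≡18, 8²≡2, 9²≡19, 10²≡7, 11²≡28, 12²≡20, 13²≡14, 14²≡10, 15²≡8 (mod 31).
So the quadratic residues mod 31 are {1, 2, 4, 5, 7, 8, 9, 10, 14, 16, 18, 19, 20, 25, 28}.

1,2,4,5,7,8,9,10,14,16,18,19,20,25,28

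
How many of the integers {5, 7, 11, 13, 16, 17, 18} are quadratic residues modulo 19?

(5/19) = +1 → QR.
(7/19) = +1 → QR.
(11/19) = +1 → QR.
(13/19) = -1 → non-residue.
(16/19) = +1 → QR.
(17/19) = +1 → QR.
(18/19) = -1 → non-residue.
Total quadratic residues among the 7: 5.

5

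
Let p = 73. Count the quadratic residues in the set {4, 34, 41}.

(4/73) = +1 → QR.
(34/73) = -1 → non-residue.
(41/73) = +1 → QR.
Total quadratic residues among the 3: 2.

2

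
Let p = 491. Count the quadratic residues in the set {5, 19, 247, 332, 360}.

(5/491) = +1 → QR.
(19/491) = -1 → non-residue.
(247/491) = -1 → non-residue.
(332/491) = +1 → QR.
(360/491) = -1 → non-residue.
Total quadratic residues among the 5: 2.

2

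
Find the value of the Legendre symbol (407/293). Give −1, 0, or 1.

-1

Euler's criterion: (407/293) ≡ 114^146 (mod 293).
114^2 ≡ 104 (mod 293)
114^4 ≡ 268 (mod 293)
114^8 ≡ 39 (mod 293)
114^16 ≡ 56 (mod 293)
114^32 ≡ 206 (mod 293)
114^64 ≡ 244 (mod 293)
114^128 ≡ 57 (mod 293)
114^146 = 114^(128+16+2) ≡ 292 (mod 293).
Result is 292 ≡ −1, so (407/293) = −1.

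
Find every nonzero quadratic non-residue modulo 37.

Square k = 1,…,18 (k and 37−k give the same square):
1²=1, 2²=4, 3²=9, 4²=16, 5²=25, 6²=36, 7²≡12, 8²≡27, 9²≡7, 10²≡26, 11²≡10, 12²≡33, 13²≡21, 14²≡11, 15²≡3, 16²≡34, 17²≡30, 18²≡28 (mod 37).
The residues are {1, 3, 4, 7, 9, 10, 11, 12, 16, 21, 25, 26, 27, 28, 30, 33, 34, 36}; the non-residues are the remaining 18 nonzero classes.

2 5 6 8 13 14 15 17 18 19 20 22 23 24 29 31 32 35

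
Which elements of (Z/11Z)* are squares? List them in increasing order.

1,3,4,5,9

Square k = 1,…,5 (k and 11−k give the same square):
1²=1, 2²=4, 3²=9, 4²≡5, 5²≡3 (mod 11).
So the quadratic residues mod 11 are {1, 3, 4, 5, 9}.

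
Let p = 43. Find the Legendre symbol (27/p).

-1

Reciprocity: 27 ≡ 3 and 43 ≡ 3 (mod 4), so (27/43) = −(43/27).
Reduce top mod 27: now compute (16/27).
Pull out 2^4: since 27 ≡ 3 (mod 8), (2/27) = -1, so (2/27)^4 = +1.
Reached (1/27) = 1. Collecting the sign flips along the way, the symbol is -1.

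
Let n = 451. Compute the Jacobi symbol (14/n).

Pull out 2: since 451 ≡ 3 (mod 8), (2/451) = -1.
Reciprocity: 7 ≡ 3 and 451 ≡ 3 (mod 4), so (7/451) = −(451/7).
Reduce top mod 7: now compute (3/7).
Reciprocity: 3 ≡ 3 and 7 ≡ 3 (mod 4), so (3/7) = −(7/3).
Reduce top mod 3: now compute (1/3).
Reached (1/3) = 1. Collecting the sign flips along the way, the symbol is -1.

-1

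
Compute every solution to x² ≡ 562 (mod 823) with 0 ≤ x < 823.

Since 823 ≡ 3 (mod 4), a square root of 562 is 562^((823+1)/4) = 562^206 mod 823.
Repeated squaring: 562^2≡635, 562^4≡778, 562^8≡379, 562^16≡439, 562^32≡139, 562^64≡392, 562^128≡586 (mod 823).
562^206 = 562^(128+64+8+4+2) ≡ 124 (mod 823).
Check: 124² = 15376 ≡ 562 (mod 823). The two roots are 124 and 699.

124, 699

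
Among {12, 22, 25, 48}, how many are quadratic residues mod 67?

2

(12/67) = -1 → non-residue.
(22/67) = +1 → QR.
(25/67) = +1 → QR.
(48/67) = -1 → non-residue.
Total quadratic residues among the 4: 2.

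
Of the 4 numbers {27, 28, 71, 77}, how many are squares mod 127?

(27/127) = -1 → non-residue.
(28/127) = -1 → non-residue.
(71/127) = +1 → QR.
(77/127) = -1 → non-residue.
Total quadratic residues among the 4: 1.

1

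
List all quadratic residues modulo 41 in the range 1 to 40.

Square k = 1,…,20 (k and 41−k give the same square):
1²=1, 2²=4, 3²=9, 4²=16, 5²=25, 6²=36, 7²≡8, 8²≡23, 9²≡40, 10²≡18, 11²≡39, 12²≡21, 13²≡5, 14²≡32, 15²≡20, 16²≡10, 17²≡2, 18²≡37, 19²≡33, 20²≡31 (mod 41).
So the quadratic residues mod 41 are {1, 2, 4, 5, 8, 9, 10, 16, 18, 20, 21, 23, 25, 31, 32, 33, 36, 37, 39, 40}.

1, 2, 4, 5, 8, 9, 10, 16, 18, 20, 21, 23, 25, 31, 32, 33, 36, 37, 39, 40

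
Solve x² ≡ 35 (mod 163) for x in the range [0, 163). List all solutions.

Since 163 ≡ 3 (mod 4), a square root of 35 is 35^((163+1)/4) = 35^41 mod 163.
Repeated squaring: 35^2≡84, 35^4≡47, 35^8≡90, 35^16≡113, 35^32≡55 (mod 163).
35^41 = 35^(32+8+1) ≡ 144 (mod 163).
Check: 144² = 20736 ≡ 35 (mod 163). The two roots are 19 and 144.

19, 144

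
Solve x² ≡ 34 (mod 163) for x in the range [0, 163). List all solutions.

69, 94

Since 163 ≡ 3 (mod 4), a square root of 34 is 34^((163+1)/4) = 34^41 mod 163.
Repeated squaring: 34^2≡15, 34^4≡62, 34^8≡95, 34^16≡60, 34^32≡14 (mod 163).
34^41 = 34^(32+8+1) ≡ 69 (mod 163).
Check: 69² = 4761 ≡ 34 (mod 163). The two roots are 69 and 94.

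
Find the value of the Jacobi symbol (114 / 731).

Pull out 2: since 731 ≡ 3 (mod 8), (2/731) = -1.
Reciprocity: 57 ≡ 1 and 731 ≡ 3 (mod 4), so (57/731) = +(731/57).
Reduce top mod 57: now compute (47/57).
Reciprocity: 47 ≡ 3 and 57 ≡ 1 (mod 4), so (47/57) = +(57/47).
Reduce top mod 47: now compute (10/47).
Pull out 2: since 47 ≡ 7 (mod 8), (2/47) = +1.
Reciprocity: 5 ≡ 1 and 47 ≡ 3 (mod 4), so (5/47) = +(47/5).
Reduce top mod 5: now compute (2/5).
Pull out 2: since 5 ≡ 5 (mod 8), (2/5) = -1.
Reached (1/5) = 1. Collecting the sign flips along the way, the symbol is +1.

1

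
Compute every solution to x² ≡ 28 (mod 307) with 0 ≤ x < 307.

Since 307 ≡ 3 (mod 4), a square root of 28 is 28^((307+1)/4) = 28^77 mod 307.
Repeated squaring: 28^2≡170, 28^4≡42, 28^8≡229, 28^16≡251, 28^32≡66, 28^64≡58 (mod 307).
28^77 = 28^(64+8+4+1) ≡ 86 (mod 307).
Check: 86² = 7396 ≡ 28 (mod 307). The two roots are 86 and 221.

86, 221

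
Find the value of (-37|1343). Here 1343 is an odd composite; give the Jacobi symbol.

-1

First reduce: -37 ≡ 1306 (mod 1343).
Pull out 2: since 1343 ≡ 7 (mod 8), (2/1343) = +1.
Reciprocity: 653 ≡ 1 and 1343 ≡ 3 (mod 4), so (653/1343) = +(1343/653).
Reduce top mod 653: now compute (37/653).
Reciprocity: 37 ≡ 1 and 653 ≡ 1 (mod 4), so (37/653) = +(653/37).
Reduce top mod 37: now compute (24/37).
Pull out 2^3: since 37 ≡ 5 (mod 8), (2/37) = -1, so (2/37)^3 = -1.
Reciprocity: 3 ≡ 3 and 37 ≡ 1 (mod 4), so (3/37) = +(37/3).
Reduce top mod 3: now compute (1/3).
Reached (1/3) = 1. Collecting the sign flips along the way, the symbol is -1.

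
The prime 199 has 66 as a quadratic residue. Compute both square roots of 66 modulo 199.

Since 199 ≡ 3 (mod 4), a square root of 66 is 66^((199+1)/4) = 66^50 mod 199.
Repeated squaring: 66^2≡177, 66^4≡86, 66^8≡33, 66^16≡94, 66^32≡80 (mod 199).
66^50 = 66^(32+16+2) ≡ 128 (mod 199).
Check: 128² = 16384 ≡ 66 (mod 199). The two roots are 71 and 128.

71, 128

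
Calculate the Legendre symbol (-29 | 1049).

Euler's criterion: (-29/1049) ≡ 1020^524 (mod 1049).
1020^2 ≡ 841 (mod 1049)
1020^4 ≡ 255 (mod 1049)
1020^8 ≡ 1036 (mod 1049)
1020^16 ≡ 169 (mod 1049)
1020^32 ≡ 238 (mod 1049)
1020^64 ≡ 1047 (mod 1049)
1020^128 ≡ 4 (mod 1049)
1020^256 ≡ 16 (mod 1049)
1020^512 ≡ 256 (mod 1049)
1020^524 = 1020^(512+8+4) ≡ 1 (mod 1049).
Result is 1, so (-29/1049) = 1.

1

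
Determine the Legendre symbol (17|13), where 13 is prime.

1

First reduce: 17 ≡ 4 (mod 13).
Pull out 2^2: since 13 ≡ 5 (mod 8), (2/13) = -1, so (2/13)^2 = +1.
Reached (1/13) = 1. Collecting the sign flips along the way, the symbol is +1.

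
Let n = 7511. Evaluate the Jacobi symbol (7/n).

Reciprocity: 7 ≡ 3 and 7511 ≡ 3 (mod 4), so (7/7511) = −(7511/7).
Reduce top mod 7: now compute (0/7).
Top reduces to 0: gcd > 1, so the symbol is 0.

0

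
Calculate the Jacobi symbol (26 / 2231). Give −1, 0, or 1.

-1

Pull out 2: since 2231 ≡ 7 (mod 8), (2/2231) = +1.
Reciprocity: 13 ≡ 1 and 2231 ≡ 3 (mod 4), so (13/2231) = +(2231/13).
Reduce top mod 13: now compute (8/13).
Pull out 2^3: since 13 ≡ 5 (mod 8), (2/13) = -1, so (2/13)^3 = -1.
Reached (1/13) = 1. Collecting the sign flips along the way, the symbol is -1.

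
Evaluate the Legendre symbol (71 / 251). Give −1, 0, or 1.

-1

Reciprocity: 71 ≡ 3 and 251 ≡ 3 (mod 4), so (71/251) = −(251/71).
Reduce top mod 71: now compute (38/71).
Pull out 2: since 71 ≡ 7 (mod 8), (2/71) = +1.
Reciprocity: 19 ≡ 3 and 71 ≡ 3 (mod 4), so (19/71) = −(71/19).
Reduce top mod 19: now compute (14/19).
Pull out 2: since 19 ≡ 3 (mod 8), (2/19) = -1.
Reciprocity: 7 ≡ 3 and 19 ≡ 3 (mod 4), so (7/19) = −(19/7).
Reduce top mod 7: now compute (5/7).
Reciprocity: 5 ≡ 1 and 7 ≡ 3 (mod 4), so (5/7) = +(7/5).
Reduce top mod 5: now compute (2/5).
Pull out 2: since 5 ≡ 5 (mod 8), (2/5) = -1.
Reached (1/5) = 1. Collecting the sign flips along the way, the symbol is -1.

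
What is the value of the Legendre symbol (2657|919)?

-1

Euler's criterion: (2657/919) ≡ 819^459 (mod 919).
819^2 ≡ 810 (mod 919)
819^4 ≡ 853 (mod 919)
819^8 ≡ 680 (mod 919)
819^16 ≡ 143 (mod 919)
819^32 ≡ 231 (mod 919)
819^64 ≡ 59 (mod 919)
819^128 ≡ 724 (mod 919)
819^256 ≡ 346 (mod 919)
819^459 = 819^(256+128+64+8+2+1) ≡ 918 (mod 919).
Result is 918 ≡ −1, so (2657/919) = −1.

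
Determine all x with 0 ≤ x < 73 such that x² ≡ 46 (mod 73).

22, 51

73 ≡ 1 (mod 4), so we find a root by search.
Trying successive values, 22² = 484 ≡ 46 (mod 73). The other root is 73 − 22 = 51.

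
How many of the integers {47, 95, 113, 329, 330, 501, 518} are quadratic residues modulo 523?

(47/523) = -1 → non-residue.
(95/523) = -1 → non-residue.
(113/523) = -1 → non-residue.
(329/523) = -1 → non-residue.
(330/523) = -1 → non-residue.
(501/523) = +1 → QR.
(518/523) = +1 → QR.
Total quadratic residues among the 7: 2.

2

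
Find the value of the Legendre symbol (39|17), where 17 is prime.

Euler's criterion: (39/17) ≡ 5^8 (mod 17).
5^2 ≡ 8 (mod 17)
5^4 ≡ 13 (mod 17)
5^8 ≡ 16 (mod 17)
5^8 = 5^(8) ≡ 16 (mod 17).
Result is 16 ≡ −1, so (39/17) = −1.

-1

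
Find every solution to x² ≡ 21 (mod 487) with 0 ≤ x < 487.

171, 316

Since 487 ≡ 3 (mod 4), a square root of 21 is 21^((487+1)/4) = 21^122 mod 487.
Repeated squaring: 21^2≡441, 21^4≡168, 21^8≡465, 21^16≡484, 21^32≡9, 21^64≡81 (mod 487).
21^122 = 21^(64+32+16+8+2) ≡ 171 (mod 487).
Check: 171² = 29241 ≡ 21 (mod 487). The two roots are 171 and 316.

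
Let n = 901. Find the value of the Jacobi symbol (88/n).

1

Pull out 2^3: since 901 ≡ 5 (mod 8), (2/901) = -1, so (2/901)^3 = -1.
Reciprocity: 11 ≡ 3 and 901 ≡ 1 (mod 4), so (11/901) = +(901/11).
Reduce top mod 11: now compute (10/11).
Pull out 2: since 11 ≡ 3 (mod 8), (2/11) = -1.
Reciprocity: 5 ≡ 1 and 11 ≡ 3 (mod 4), so (5/11) = +(11/5).
Reduce top mod 5: now compute (1/5).
Reached (1/5) = 1. Collecting the sign flips along the way, the symbol is +1.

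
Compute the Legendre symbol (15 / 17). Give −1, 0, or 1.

1

Reciprocity: 15 ≡ 3 and 17 ≡ 1 (mod 4), so (15/17) = +(17/15).
Reduce top mod 15: now compute (2/15).
Pull out 2: since 15 ≡ 7 (mod 8), (2/15) = +1.
Reached (1/15) = 1. Collecting the sign flips along the way, the symbol is +1.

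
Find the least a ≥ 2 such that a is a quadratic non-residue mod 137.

(2/137) = +1, so 2 is a residue.
(3/137) = −1, so 3 is the smallest positive non-residue mod 137.

3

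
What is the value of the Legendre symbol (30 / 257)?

1

Pull out 2: since 257 ≡ 1 (mod 8), (2/257) = +1.
Reciprocity: 15 ≡ 3 and 257 ≡ 1 (mod 4), so (15/257) = +(257/15).
Reduce top mod 15: now compute (2/15).
Pull out 2: since 15 ≡ 7 (mod 8), (2/15) = +1.
Reached (1/15) = 1. Collecting the sign flips along the way, the symbol is +1.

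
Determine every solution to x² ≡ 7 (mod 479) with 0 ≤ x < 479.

38, 441

Since 479 ≡ 3 (mod 4), a square root of 7 is 7^((479+1)/4) = 7^120 mod 479.
Repeated squaring: 7^2≡49, 7^4≡6, 7^8≡36, 7^16≡338, 7^32≡242, 7^64≡126 (mod 479).
7^120 = 7^(64+32+16+8) ≡ 441 (mod 479).
Check: 441² = 194481 ≡ 7 (mod 479). The two roots are 38 and 441.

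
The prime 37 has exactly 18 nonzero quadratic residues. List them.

Square k = 1,…,18 (k and 37−k give the same square):
1²=1, 2²=4, 3²=9, 4²=16, 5²=25, 6²=36, 7²≡12, 8²≡27, 9²≡7, 10²≡26, 11²≡10, 12²≡33, 13²≡21, 14²≡11, 15²≡3, 16²≡34, 17²≡30, 18²≡28 (mod 37).
So the quadratic residues mod 37 are {1, 3, 4, 7, 9, 10, 11, 12, 16, 21, 25, 26, 27, 28, 30, 33, 34, 36}.

1 3 4 7 9 10 11 12 16 21 25 26 27 28 30 33 34 36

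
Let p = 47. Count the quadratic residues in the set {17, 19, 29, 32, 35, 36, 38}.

3

(17/47) = +1 → QR.
(19/47) = -1 → non-residue.
(29/47) = -1 → non-residue.
(32/47) = +1 → QR.
(35/47) = -1 → non-residue.
(36/47) = +1 → QR.
(38/47) = -1 → non-residue.
Total quadratic residues among the 7: 3.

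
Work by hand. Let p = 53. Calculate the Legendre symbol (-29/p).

1

First reduce: -29 ≡ 24 (mod 53).
Pull out 2^3: since 53 ≡ 5 (mod 8), (2/53) = -1, so (2/53)^3 = -1.
Reciprocity: 3 ≡ 3 and 53 ≡ 1 (mod 4), so (3/53) = +(53/3).
Reduce top mod 3: now compute (2/3).
Pull out 2: since 3 ≡ 3 (mod 8), (2/3) = -1.
Reached (1/3) = 1. Collecting the sign flips along the way, the symbol is +1.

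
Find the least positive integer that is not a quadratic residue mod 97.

5

(2/97) = +1, so 2 is a residue.
(3/97) = +1, so 3 is a residue.
(4/97) = +1, so 4 is a residue.
(5/97) = −1, so 5 is the smallest positive non-residue mod 97.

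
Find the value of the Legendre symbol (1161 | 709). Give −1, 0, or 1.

First reduce: 1161 ≡ 452 (mod 709).
Pull out 2^2: since 709 ≡ 5 (mod 8), (2/709) = -1, so (2/709)^2 = +1.
Reciprocity: 113 ≡ 1 and 709 ≡ 1 (mod 4), so (113/709) = +(709/113).
Reduce top mod 113: now compute (31/113).
Reciprocity: 31 ≡ 3 and 113 ≡ 1 (mod 4), so (31/113) = +(113/31).
Reduce top mod 31: now compute (20/31).
Pull out 2^2: since 31 ≡ 7 (mod 8), (2/31) = +1, so (2/31)^2 = +1.
Reciprocity: 5 ≡ 1 and 31 ≡ 3 (mod 4), so (5/31) = +(31/5).
Reduce top mod 5: now compute (1/5).
Reached (1/5) = 1. Collecting the sign flips along the way, the symbol is +1.

1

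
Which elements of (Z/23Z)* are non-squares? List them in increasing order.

5 7 10 11 14 15 17 19 20 21 22

Square k = 1,…,11 (k and 23−k give the same square):
1²=1, 2²=4, 3²=9, 4²=16, 5²≡2, 6²≡13, 7²≡3, 8²≡18, 9²≡12, 10²≡8, 11²≡6 (mod 23).
The residues are {1, 2, 3, 4, 6, 8, 9, 12, 13, 16, 18}; the non-residues are the remaining 11 nonzero classes.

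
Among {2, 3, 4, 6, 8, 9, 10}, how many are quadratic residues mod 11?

3

(2/11) = -1 → non-residue.
(3/11) = +1 → QR.
(4/11) = +1 → QR.
(6/11) = -1 → non-residue.
(8/11) = -1 → non-residue.
(9/11) = +1 → QR.
(10/11) = -1 → non-residue.
Total quadratic residues among the 7: 3.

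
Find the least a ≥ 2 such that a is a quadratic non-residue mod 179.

2

(2/179) = −1, so 2 is the smallest positive non-residue mod 179.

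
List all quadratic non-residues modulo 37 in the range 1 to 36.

2, 5, 6, 8, 13, 14, 15, 17, 18, 19, 20, 22, 23, 24, 29, 31, 32, 35

Square k = 1,…,18 (k and 37−k give the same square):
1²=1, 2²=4, 3²=9, 4²=16, 5²=25, 6²=36, 7²≡12, 8²≡27, 9²≡7, 10²≡26, 11²≡10, 12²≡33, 13²≡21, 14²≡11, 15²≡3, 16²≡34, 17²≡30, 18²≡28 (mod 37).
The residues are {1, 3, 4, 7, 9, 10, 11, 12, 16, 21, 25, 26, 27, 28, 30, 33, 34, 36}; the non-residues are the remaining 18 nonzero classes.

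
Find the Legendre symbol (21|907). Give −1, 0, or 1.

Euler's criterion: (21/907) ≡ 21^453 (mod 907).
21^2 ≡ 441 (mod 907)
21^4 ≡ 383 (mod 907)
21^8 ≡ 662 (mod 907)
21^16 ≡ 163 (mod 907)
21^32 ≡ 266 (mod 907)
21^64 ≡ 10 (mod 907)
21^128 ≡ 100 (mod 907)
21^256 ≡ 23 (mod 907)
21^453 = 21^(256+128+64+4+1) ≡ 1 (mod 907).
Result is 1, so (21/907) = 1.

1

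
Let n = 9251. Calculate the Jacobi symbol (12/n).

1

Pull out 2^2: since 9251 ≡ 3 (mod 8), (2/9251) = -1, so (2/9251)^2 = +1.
Reciprocity: 3 ≡ 3 and 9251 ≡ 3 (mod 4), so (3/9251) = −(9251/3).
Reduce top mod 3: now compute (2/3).
Pull out 2: since 3 ≡ 3 (mod 8), (2/3) = -1.
Reached (1/3) = 1. Collecting the sign flips along the way, the symbol is +1.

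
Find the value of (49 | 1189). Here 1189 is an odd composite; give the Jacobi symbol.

1

Reciprocity: 49 ≡ 1 and 1189 ≡ 1 (mod 4), so (49/1189) = +(1189/49).
Reduce top mod 49: now compute (13/49).
Reciprocity: 13 ≡ 1 and 49 ≡ 1 (mod 4), so (13/49) = +(49/13).
Reduce top mod 13: now compute (10/13).
Pull out 2: since 13 ≡ 5 (mod 8), (2/13) = -1.
Reciprocity: 5 ≡ 1 and 13 ≡ 1 (mod 4), so (5/13) = +(13/5).
Reduce top mod 5: now compute (3/5).
Reciprocity: 3 ≡ 3 and 5 ≡ 1 (mod 4), so (3/5) = +(5/3).
Reduce top mod 3: now compute (2/3).
Pull out 2: since 3 ≡ 3 (mod 8), (2/3) = -1.
Reached (1/3) = 1. Collecting the sign flips along the way, the symbol is +1.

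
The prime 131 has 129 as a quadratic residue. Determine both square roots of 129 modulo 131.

Since 131 ≡ 3 (mod 4), a square root of 129 is 129^((131+1)/4) = 129^33 mod 131.
Repeated squaring: 129^2≡4, 129^4≡16, 129^8≡125, 129^16≡36, 129^32≡117 (mod 131).
129^33 = 129^(32+1) ≡ 28 (mod 131).
Check: 28² = 784 ≡ 129 (mod 131). The two roots are 28 and 103.

28, 103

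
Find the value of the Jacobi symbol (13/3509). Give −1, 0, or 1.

1

Reciprocity: 13 ≡ 1 and 3509 ≡ 1 (mod 4), so (13/3509) = +(3509/13).
Reduce top mod 13: now compute (12/13).
Pull out 2^2: since 13 ≡ 5 (mod 8), (2/13) = -1, so (2/13)^2 = +1.
Reciprocity: 3 ≡ 3 and 13 ≡ 1 (mod 4), so (3/13) = +(13/3).
Reduce top mod 3: now compute (1/3).
Reached (1/3) = 1. Collecting the sign flips along the way, the symbol is +1.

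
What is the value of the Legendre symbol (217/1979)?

1

Reciprocity: 217 ≡ 1 and 1979 ≡ 3 (mod 4), so (217/1979) = +(1979/217).
Reduce top mod 217: now compute (26/217).
Pull out 2: since 217 ≡ 1 (mod 8), (2/217) = +1.
Reciprocity: 13 ≡ 1 and 217 ≡ 1 (mod 4), so (13/217) = +(217/13).
Reduce top mod 13: now compute (9/13).
Reciprocity: 9 ≡ 1 and 13 ≡ 1 (mod 4), so (9/13) = +(13/9).
Reduce top mod 9: now compute (4/9).
Pull out 2^2: since 9 ≡ 1 (mod 8), (2/9) = +1, so (2/9)^2 = +1.
Reached (1/9) = 1. Collecting the sign flips along the way, the symbol is +1.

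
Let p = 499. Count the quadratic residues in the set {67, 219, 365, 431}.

3

(67/499) = +1 → QR.
(219/499) = -1 → non-residue.
(365/499) = +1 → QR.
(431/499) = +1 → QR.
Total quadratic residues among the 4: 3.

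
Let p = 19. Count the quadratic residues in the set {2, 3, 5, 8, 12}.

1

(2/19) = -1 → non-residue.
(3/19) = -1 → non-residue.
(5/19) = +1 → QR.
(8/19) = -1 → non-residue.
(12/19) = -1 → non-residue.
Total quadratic residues among the 5: 1.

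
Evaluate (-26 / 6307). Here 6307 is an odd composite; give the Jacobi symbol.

-1

First reduce: -26 ≡ 6281 (mod 6307).
Reciprocity: 6281 ≡ 1 and 6307 ≡ 3 (mod 4), so (6281/6307) = +(6307/6281).
Reduce top mod 6281: now compute (26/6281).
Pull out 2: since 6281 ≡ 1 (mod 8), (2/6281) = +1.
Reciprocity: 13 ≡ 1 and 6281 ≡ 1 (mod 4), so (13/6281) = +(6281/13).
Reduce top mod 13: now compute (2/13).
Pull out 2: since 13 ≡ 5 (mod 8), (2/13) = -1.
Reached (1/13) = 1. Collecting the sign flips along the way, the symbol is -1.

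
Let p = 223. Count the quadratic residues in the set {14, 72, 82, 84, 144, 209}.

4

(14/223) = +1 → QR.
(72/223) = +1 → QR.
(82/223) = +1 → QR.
(84/223) = -1 → non-residue.
(144/223) = +1 → QR.
(209/223) = -1 → non-residue.
Total quadratic residues among the 6: 4.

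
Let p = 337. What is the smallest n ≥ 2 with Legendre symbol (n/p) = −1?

5

(2/337) = +1, so 2 is a residue.
(3/337) = +1, so 3 is a residue.
(4/337) = +1, so 4 is a residue.
(5/337) = −1, so 5 is the smallest positive non-residue mod 337.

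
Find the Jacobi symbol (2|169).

1

Pull out 2: since 169 ≡ 1 (mod 8), (2/169) = +1.
Reached (1/169) = 1. Collecting the sign flips along the way, the symbol is +1.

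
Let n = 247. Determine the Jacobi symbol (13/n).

0

Reciprocity: 13 ≡ 1 and 247 ≡ 3 (mod 4), so (13/247) = +(247/13).
Reduce top mod 13: now compute (0/13).
Top reduces to 0: gcd > 1, so the symbol is 0.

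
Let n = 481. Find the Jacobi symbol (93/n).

1

Reciprocity: 93 ≡ 1 and 481 ≡ 1 (mod 4), so (93/481) = +(481/93).
Reduce top mod 93: now compute (16/93).
Pull out 2^4: since 93 ≡ 5 (mod 8), (2/93) = -1, so (2/93)^4 = +1.
Reached (1/93) = 1. Collecting the sign flips along the way, the symbol is +1.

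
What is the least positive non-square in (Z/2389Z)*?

2

(2/2389) = −1, so 2 is the smallest positive non-residue mod 2389.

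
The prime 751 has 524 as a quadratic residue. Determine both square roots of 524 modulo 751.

Since 751 ≡ 3 (mod 4), a square root of 524 is 524^((751+1)/4) = 524^188 mod 751.
Repeated squaring: 524^2≡461, 524^4≡739, 524^8≡144, 524^16≡459, 524^32≡401, 524^64≡87, 524^128≡59 (mod 751).
524^188 = 524^(128+32+16+8+4) ≡ 511 (mod 751).
Check: 511² = 261121 ≡ 524 (mod 751). The two roots are 240 and 511.

240, 511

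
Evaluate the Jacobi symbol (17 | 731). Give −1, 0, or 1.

Reciprocity: 17 ≡ 1 and 731 ≡ 3 (mod 4), so (17/731) = +(731/17).
Reduce top mod 17: now compute (0/17).
Top reduces to 0: gcd > 1, so the symbol is 0.

0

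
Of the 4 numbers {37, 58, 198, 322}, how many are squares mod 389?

2

(37/389) = -1 → non-residue.
(58/389) = +1 → QR.
(198/389) = -1 → non-residue.
(322/389) = +1 → QR.
Total quadratic residues among the 4: 2.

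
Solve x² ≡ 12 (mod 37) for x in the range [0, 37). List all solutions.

37 ≡ 1 (mod 4), so we find a root by search.
Trying successive values, 7² = 49 ≡ 12 (mod 37). The other root is 37 − 7 = 30.

7, 30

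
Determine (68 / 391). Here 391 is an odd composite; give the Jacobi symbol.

0

Pull out 2^2: since 391 ≡ 7 (mod 8), (2/391) = +1, so (2/391)^2 = +1.
Reciprocity: 17 ≡ 1 and 391 ≡ 3 (mod 4), so (17/391) = +(391/17).
Reduce top mod 17: now compute (0/17).
Top reduces to 0: gcd > 1, so the symbol is 0.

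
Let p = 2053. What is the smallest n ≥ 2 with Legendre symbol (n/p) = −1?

(2/2053) = −1, so 2 is the smallest positive non-residue mod 2053.

2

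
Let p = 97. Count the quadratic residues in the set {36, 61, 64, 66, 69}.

4

(36/97) = +1 → QR.
(61/97) = +1 → QR.
(64/97) = +1 → QR.
(66/97) = +1 → QR.
(69/97) = -1 → non-residue.
Total quadratic residues among the 5: 4.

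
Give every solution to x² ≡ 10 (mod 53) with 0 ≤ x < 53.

53 ≡ 1 (mod 4), so we find a root by search.
Trying successive values, 13² = 169 ≡ 10 (mod 53). The other root is 53 − 13 = 40.

13, 40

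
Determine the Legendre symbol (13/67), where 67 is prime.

-1

Reciprocity: 13 ≡ 1 and 67 ≡ 3 (mod 4), so (13/67) = +(67/13).
Reduce top mod 13: now compute (2/13).
Pull out 2: since 13 ≡ 5 (mod 8), (2/13) = -1.
Reached (1/13) = 1. Collecting the sign flips along the way, the symbol is -1.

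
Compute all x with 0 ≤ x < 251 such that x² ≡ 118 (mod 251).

108, 143

Since 251 ≡ 3 (mod 4), a square root of 118 is 118^((251+1)/4) = 118^63 mod 251.
Repeated squaring: 118^2≡119, 118^4≡105, 118^8≡232, 118^16≡110, 118^32≡52 (mod 251).
118^63 = 118^(32+16+8+4+2+1) ≡ 108 (mod 251).
Check: 108² = 11664 ≡ 118 (mod 251). The two roots are 108 and 143.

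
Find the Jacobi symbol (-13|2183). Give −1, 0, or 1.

-1

First reduce: -13 ≡ 2170 (mod 2183).
Pull out 2: since 2183 ≡ 7 (mod 8), (2/2183) = +1.
Reciprocity: 1085 ≡ 1 and 2183 ≡ 3 (mod 4), so (1085/2183) = +(2183/1085).
Reduce top mod 1085: now compute (13/1085).
Reciprocity: 13 ≡ 1 and 1085 ≡ 1 (mod 4), so (13/1085) = +(1085/13).
Reduce top mod 13: now compute (6/13).
Pull out 2: since 13 ≡ 5 (mod 8), (2/13) = -1.
Reciprocity: 3 ≡ 3 and 13 ≡ 1 (mod 4), so (3/13) = +(13/3).
Reduce top mod 3: now compute (1/3).
Reached (1/3) = 1. Collecting the sign flips along the way, the symbol is -1.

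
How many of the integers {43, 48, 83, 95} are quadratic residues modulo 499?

(43/499) = +1 → QR.
(48/499) = -1 → non-residue.
(83/499) = -1 → non-residue.
(95/499) = -1 → non-residue.
Total quadratic residues among the 4: 1.

1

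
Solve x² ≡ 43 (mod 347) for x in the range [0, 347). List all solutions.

Since 347 ≡ 3 (mod 4), a square root of 43 is 43^((347+1)/4) = 43^87 mod 347.
Repeated squaring: 43^2≡114, 43^4≡157, 43^8≡12, 43^16≡144, 43^32≡263, 43^64≡116 (mod 347).
43^87 = 43^(64+16+4+2+1) ≡ 199 (mod 347).
Check: 199² = 39601 ≡ 43 (mod 347). The two roots are 148 and 199.

148, 199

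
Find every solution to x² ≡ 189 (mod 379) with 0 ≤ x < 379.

Since 379 ≡ 3 (mod 4), a square root of 189 is 189^((379+1)/4) = 189^95 mod 379.
Repeated squaring: 189^2≡95, 189^4≡308, 189^8≡114, 189^16≡110, 189^32≡351, 189^64≡26 (mod 379).
189^95 = 189^(64+16+8+4+2+1) ≡ 319 (mod 379).
Check: 319² = 101761 ≡ 189 (mod 379). The two roots are 60 and 319.

60, 319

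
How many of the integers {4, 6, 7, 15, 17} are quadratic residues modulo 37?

(4/37) = +1 → QR.
(6/37) = -1 → non-residue.
(7/37) = +1 → QR.
(15/37) = -1 → non-residue.
(17/37) = -1 → non-residue.
Total quadratic residues among the 5: 2.

2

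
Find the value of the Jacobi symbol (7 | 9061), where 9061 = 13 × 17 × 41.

Reciprocity: 7 ≡ 3 and 9061 ≡ 1 (mod 4), so (7/9061) = +(9061/7).
Reduce top mod 7: now compute (3/7).
Reciprocity: 3 ≡ 3 and 7 ≡ 3 (mod 4), so (3/7) = −(7/3).
Reduce top mod 3: now compute (1/3).
Reached (1/3) = 1. Collecting the sign flips along the way, the symbol is -1.

-1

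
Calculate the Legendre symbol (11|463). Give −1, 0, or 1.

Euler's criterion: (11/463) ≡ 11^231 (mod 463).
11^2 ≡ 121 (mod 463)
11^4 ≡ 288 (mod 463)
11^8 ≡ 67 (mod 463)
11^16 ≡ 322 (mod 463)
11^32 ≡ 435 (mod 463)
11^64 ≡ 321 (mod 463)
11^128 ≡ 255 (mod 463)
11^231 = 11^(128+64+32+4+2+1) ≡ 462 (mod 463).
Result is 462 ≡ −1, so (11/463) = −1.

-1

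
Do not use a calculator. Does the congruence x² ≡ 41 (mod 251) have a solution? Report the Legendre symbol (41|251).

1

Euler's criterion: (41/251) ≡ 41^125 (mod 251).
41^2 ≡ 175 (mod 251)
41^4 ≡ 3 (mod 251)
41^8 ≡ 9 (mod 251)
41^16 ≡ 81 (mod 251)
41^32 ≡ 35 (mod 251)
41^64 ≡ 221 (mod 251)
41^125 = 41^(64+32+16+8+4+1) ≡ 1 (mod 251).
Result is 1, so (41/251) = 1.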